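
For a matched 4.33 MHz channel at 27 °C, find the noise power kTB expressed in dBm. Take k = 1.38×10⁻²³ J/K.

−107.5 dBm

T = 27 °C + 273.15 = 300.15 K
P_n = kTB = 1.38×10⁻²³ × 300.15 × 4.33×10⁶ = 1.79×10⁻¹⁴ W
In dBm: 10 log₁₀(1.79×10⁻¹⁴ / 10⁻³) = −107.5 dBm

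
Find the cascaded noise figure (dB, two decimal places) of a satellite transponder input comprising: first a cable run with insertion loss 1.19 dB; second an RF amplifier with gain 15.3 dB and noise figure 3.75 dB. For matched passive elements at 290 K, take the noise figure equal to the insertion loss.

Convert to linear (a loss of L dB is a gain of −L dB): F_i = 10^(NF_i/10), G_i = 10^(G_i,dB/10)
  Stage 1: F_1 = 10^(1.19/10) = 1.315, G_1 = 10^(−1.19/10) = 0.7603
  Stage 2: F_2 = 10^(3.75/10) = 2.371, G_2 = 10^(15.3/10) = 33.88
Friis cascade:
  F = 1.315 + (2.371 − 1)/0.7603 = 3.119
NF = 10 log₁₀(3.119) = 4.94 dB

4.94 dB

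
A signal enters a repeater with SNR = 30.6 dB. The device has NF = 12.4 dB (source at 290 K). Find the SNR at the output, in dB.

By definition F = SNR_in/SNR_out, so in dB: SNR_out = SNR_in − NF
SNR_out = 30.6 − 12.4 = 18.2 dB

18.2 dB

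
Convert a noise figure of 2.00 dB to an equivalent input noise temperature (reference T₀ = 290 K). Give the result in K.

F = 10^(2.00/10) = 1.58489
T_e = (F − 1)·T₀ = (1.58489 − 1) × 290 = 170 K

170 K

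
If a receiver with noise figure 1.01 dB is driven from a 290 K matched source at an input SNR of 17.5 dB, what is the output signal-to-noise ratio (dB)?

16.49 dB

By definition F = SNR_in/SNR_out, so in dB: SNR_out = SNR_in − NF
SNR_out = 17.5 − 1.01 = 16.49 dB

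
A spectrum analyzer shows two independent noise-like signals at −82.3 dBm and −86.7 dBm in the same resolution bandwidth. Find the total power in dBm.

Convert to linear, add, convert back:
P₁ = 5.89×10⁻¹² W, P₂ = 2.14×10⁻¹² W
P_tot = 8.03×10⁻¹² W → 10 log₁₀(P_tot / 10⁻³) = −81.0 dBm

−81.0 dBm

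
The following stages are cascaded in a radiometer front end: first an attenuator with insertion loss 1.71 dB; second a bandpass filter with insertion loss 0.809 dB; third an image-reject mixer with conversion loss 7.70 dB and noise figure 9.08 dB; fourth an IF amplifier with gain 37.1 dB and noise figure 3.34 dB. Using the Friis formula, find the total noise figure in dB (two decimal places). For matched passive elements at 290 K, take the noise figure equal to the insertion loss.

Convert to linear (a loss of L dB is a gain of −L dB): F_i = 10^(NF_i/10), G_i = 10^(G_i,dB/10)
  Stage 1: F_1 = 10^(1.71/10) = 1.483, G_1 = 10^(−1.71/10) = 0.6745
  Stage 2: F_2 = 10^(0.809/10) = 1.205, G_2 = 10^(−0.809/10) = 0.8300
  Stage 3: F_3 = 10^(9.08/10) = 8.091, G_3 = 10^(−7.70/10) = 0.1698
  Stage 4: F_4 = 10^(3.34/10) = 2.158, G_4 = 10^(37.1/10) = 5129
Friis cascade:
  F = 1.483 + (1.205 − 1)/0.6745 + (8.091 − 1)/0.5599 + (2.158 − 1)/0.09508 = 26.63
NF = 10 log₁₀(26.63) = 14.25 dB

14.25 dB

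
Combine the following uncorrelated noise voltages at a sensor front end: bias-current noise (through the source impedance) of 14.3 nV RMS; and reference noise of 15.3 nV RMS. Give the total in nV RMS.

20.9 nV

Uncorrelated sources add in power (mean-square): V_tot = √(ΣV_i²)
V_tot = √[(1.43×10⁻⁸)² + (1.53×10⁻⁸)²] = 2.09×10⁻⁸ V = 20.9 nV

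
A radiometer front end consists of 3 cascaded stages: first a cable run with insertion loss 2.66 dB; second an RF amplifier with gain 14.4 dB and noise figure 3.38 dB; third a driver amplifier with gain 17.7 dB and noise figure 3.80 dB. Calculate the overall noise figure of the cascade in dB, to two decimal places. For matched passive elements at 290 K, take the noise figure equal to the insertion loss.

6.14 dB

Convert to linear (a loss of L dB is a gain of −L dB): F_i = 10^(NF_i/10), G_i = 10^(G_i,dB/10)
  Stage 1: F_1 = 10^(2.66/10) = 1.845, G_1 = 10^(−2.66/10) = 0.5420
  Stage 2: F_2 = 10^(3.38/10) = 2.178, G_2 = 10^(14.4/10) = 27.54
  Stage 3: F_3 = 10^(3.80/10) = 2.399, G_3 = 10^(17.7/10) = 58.88
Friis cascade:
  F = 1.845 + (2.178 − 1)/0.5420 + (2.399 − 1)/14.93 = 4.112
NF = 10 log₁₀(4.112) = 6.14 dB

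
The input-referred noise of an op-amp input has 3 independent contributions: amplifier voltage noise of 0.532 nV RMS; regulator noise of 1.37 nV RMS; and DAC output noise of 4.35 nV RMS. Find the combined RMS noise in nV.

4.59 nV

Uncorrelated sources add in power (mean-square): V_tot = √(ΣV_i²)
V_tot = √[(5.32×10⁻¹⁰)² + (1.37×10⁻⁹)² + (4.35×10⁻⁹)²] = 4.59×10⁻⁹ V = 4.59 nV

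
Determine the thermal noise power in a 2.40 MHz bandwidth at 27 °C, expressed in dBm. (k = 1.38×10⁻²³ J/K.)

T = 27 °C + 273.15 = 300.15 K
P_n = kTB = 1.38×10⁻²³ × 300.15 × 2.40×10⁶ = 9.94×10⁻¹⁵ W
In dBm: 10 log₁₀(9.94×10⁻¹⁵ / 10⁻³) = −110.0 dBm

−110.0 dBm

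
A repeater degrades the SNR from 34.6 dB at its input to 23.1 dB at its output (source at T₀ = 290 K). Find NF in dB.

NF (dB) = SNR_in(dB) − SNR_out(dB) when the source is at T₀
NF = 34.6 − 23.1 = 11.5 dB

11.5 dB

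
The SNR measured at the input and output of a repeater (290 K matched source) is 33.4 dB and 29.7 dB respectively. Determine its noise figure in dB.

3.7 dB

NF (dB) = SNR_in(dB) − SNR_out(dB) when the source is at T₀
NF = 33.4 − 29.7 = 3.7 dB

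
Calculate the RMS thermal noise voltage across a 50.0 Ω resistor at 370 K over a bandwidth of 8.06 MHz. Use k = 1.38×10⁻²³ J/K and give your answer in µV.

2.87 µV

V_n = √(4kTRB)
4kTRB = 4 × 1.38×10⁻²³ × 370 × 5.00×10¹ × 8.06×10⁶ = 8.23×10⁻¹² V²
V_n = √(8.23×10⁻¹²) = 2.87×10⁻⁶ V = 2.87 µV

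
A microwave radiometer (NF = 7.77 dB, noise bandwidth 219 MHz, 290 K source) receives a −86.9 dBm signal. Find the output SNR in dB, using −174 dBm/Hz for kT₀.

−4.1 dB

Noise floor: N = −174 + 10 log₁₀(B) + NF
10 log₁₀(2.19×10⁸) = 83.4 dB
N = −174 + 83.4 + 7.77 = −82.83 dBm
SNR = P_sig − N = −86.9 − (−82.83) = −4.07 dB → −4.1 dB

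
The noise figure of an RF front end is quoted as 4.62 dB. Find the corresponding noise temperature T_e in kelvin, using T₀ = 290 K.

F = 10^(4.62/10) = 2.89734
T_e = (F − 1)·T₀ = (2.89734 − 1) × 290 = 550 K

550 K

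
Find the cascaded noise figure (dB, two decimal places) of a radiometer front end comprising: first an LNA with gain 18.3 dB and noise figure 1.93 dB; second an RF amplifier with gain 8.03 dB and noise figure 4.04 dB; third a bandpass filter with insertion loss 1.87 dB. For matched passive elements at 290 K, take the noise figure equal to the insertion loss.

Convert to linear (a loss of L dB is a gain of −L dB): F_i = 10^(NF_i/10), G_i = 10^(G_i,dB/10)
  Stage 1: F_1 = 10^(1.93/10) = 1.560, G_1 = 10^(18.3/10) = 67.61
  Stage 2: F_2 = 10^(4.04/10) = 2.535, G_2 = 10^(8.03/10) = 6.353
  Stage 3: F_3 = 10^(1.87/10) = 1.538, G_3 = 10^(−1.87/10) = 0.6501
Friis cascade:
  F = 1.560 + (2.535 − 1)/67.61 + (1.538 − 1)/429.5 = 1.584
NF = 10 log₁₀(1.584) = 2.00 dB

2.00 dB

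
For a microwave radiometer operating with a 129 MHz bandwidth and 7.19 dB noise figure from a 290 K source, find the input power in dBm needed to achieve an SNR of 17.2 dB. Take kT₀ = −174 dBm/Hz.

Sensitivity = −174 + 10 log₁₀(B) + NF + SNR_min
= −174 + 81.11 + 7.19 + 17.2
= −68.50 dBm → −68.5 dBm

−68.5 dBm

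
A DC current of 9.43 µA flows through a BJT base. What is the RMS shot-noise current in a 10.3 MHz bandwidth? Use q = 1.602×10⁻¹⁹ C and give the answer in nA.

5.58 nA

I_n = √(2qI·B)
2qI·B = 2 × 1.602×10⁻¹⁹ × 9.43×10⁻⁶ × 1.03×10⁷ = 3.11×10⁻¹⁷ A²
I_n = √(3.11×10⁻¹⁷) = 5.58×10⁻⁹ A = 5.58 nA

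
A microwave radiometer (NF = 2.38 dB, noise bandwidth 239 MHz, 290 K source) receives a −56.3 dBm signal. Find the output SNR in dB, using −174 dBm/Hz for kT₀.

Noise floor: N = −174 + 10 log₁₀(B) + NF
10 log₁₀(2.39×10⁸) = 83.78 dB
N = −174 + 83.78 + 2.38 = −87.84 dBm
SNR = P_sig − N = −56.3 − (−87.84) = 31.54 dB → 31.5 dB

31.5 dB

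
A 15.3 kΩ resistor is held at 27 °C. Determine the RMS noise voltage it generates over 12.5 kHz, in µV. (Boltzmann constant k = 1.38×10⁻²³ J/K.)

T = 27 °C + 273.15 = 300.15 K
V_n = √(4kTRB)
4kTRB = 4 × 1.38×10⁻²³ × 300.15 × 1.53×10⁴ × 1.25×10⁴ = 3.17×10⁻¹² V²
V_n = √(3.17×10⁻¹²) = 1.78×10⁻⁶ V = 1.78 µV

1.78 µV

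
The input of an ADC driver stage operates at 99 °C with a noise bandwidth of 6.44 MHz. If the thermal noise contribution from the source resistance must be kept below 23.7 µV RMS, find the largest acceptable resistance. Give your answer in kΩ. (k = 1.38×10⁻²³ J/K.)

4.25 kΩ

T = 99 °C + 273.15 = 372.15 K
Johnson–Nyquist: V_n = √(4kTRB) ⇒ R = V_n² / (4kTB)
4kTB = 4 × 1.38×10⁻²³ × 372.15 × 6.44×10⁶ = 1.32×10⁻¹³
R = (2.37×10⁻⁵)² / 1.32×10⁻¹³ = 4.25×10³ Ω = 4.25 kΩ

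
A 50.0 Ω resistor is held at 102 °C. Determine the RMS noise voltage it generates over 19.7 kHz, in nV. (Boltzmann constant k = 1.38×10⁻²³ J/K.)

143 nV

T = 102 °C + 273.15 = 375.15 K
V_n = √(4kTRB)
4kTRB = 4 × 1.38×10⁻²³ × 375.15 × 5.00×10¹ × 1.97×10⁴ = 2.04×10⁻¹⁴ V²
V_n = √(2.04×10⁻¹⁴) = 1.43×10⁻⁷ V = 143 nV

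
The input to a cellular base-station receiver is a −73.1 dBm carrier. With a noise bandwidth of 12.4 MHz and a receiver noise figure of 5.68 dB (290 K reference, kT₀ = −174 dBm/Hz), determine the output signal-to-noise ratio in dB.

24.3 dB

Noise floor: N = −174 + 10 log₁₀(B) + NF
10 log₁₀(1.24×10⁷) = 70.93 dB
N = −174 + 70.93 + 5.68 = −97.39 dBm
SNR = P_sig − N = −73.1 − (−97.39) = 24.29 dB → 24.3 dB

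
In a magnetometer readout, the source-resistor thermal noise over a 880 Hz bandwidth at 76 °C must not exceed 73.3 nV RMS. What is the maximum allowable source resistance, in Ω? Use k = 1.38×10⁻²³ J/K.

317 Ω

T = 76 °C + 273.15 = 349.15 K
Johnson–Nyquist: V_n = √(4kTRB) ⇒ R = V_n² / (4kTB)
4kTB = 4 × 1.38×10⁻²³ × 349.15 × 8.80×10² = 1.70×10⁻¹⁷
R = (7.33×10⁻⁸)² / 1.70×10⁻¹⁷ = 3.17×10² Ω = 317 Ω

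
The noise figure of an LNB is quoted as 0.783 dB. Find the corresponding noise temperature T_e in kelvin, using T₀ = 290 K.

F = 10^(0.783/10) = 1.19757
T_e = (F − 1)·T₀ = (1.19757 − 1) × 290 = 57.3 K

57.3 K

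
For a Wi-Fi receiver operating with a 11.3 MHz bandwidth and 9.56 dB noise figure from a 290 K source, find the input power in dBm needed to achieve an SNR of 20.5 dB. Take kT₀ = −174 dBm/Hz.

Sensitivity = −174 + 10 log₁₀(B) + NF + SNR_min
= −174 + 70.53 + 9.56 + 20.5
= −73.41 dBm → −73.4 dBm

−73.4 dBm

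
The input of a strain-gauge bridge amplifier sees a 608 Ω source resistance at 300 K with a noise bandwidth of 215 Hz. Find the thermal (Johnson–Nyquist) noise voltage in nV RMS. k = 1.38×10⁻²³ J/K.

V_n = √(4kTRB)
4kTRB = 4 × 1.38×10⁻²³ × 300 × 6.08×10² × 2.15×10² = 2.16×10⁻¹⁵ V²
V_n = √(2.16×10⁻¹⁵) = 4.65×10⁻⁸ V = 46.5 nV

46.5 nV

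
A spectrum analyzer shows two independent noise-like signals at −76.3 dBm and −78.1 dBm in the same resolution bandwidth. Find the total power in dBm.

Convert to linear, add, convert back:
P₁ = 2.34×10⁻¹¹ W, P₂ = 1.55×10⁻¹¹ W
P_tot = 3.89×10⁻¹¹ W → 10 log₁₀(P_tot / 10⁻³) = −74.1 dBm

−74.1 dBm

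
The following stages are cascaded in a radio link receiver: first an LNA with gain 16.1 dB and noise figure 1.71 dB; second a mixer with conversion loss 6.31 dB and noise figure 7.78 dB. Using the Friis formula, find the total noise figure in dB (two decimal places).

2.06 dB

Convert to linear (a loss of L dB is a gain of −L dB): F_i = 10^(NF_i/10), G_i = 10^(G_i,dB/10)
  Stage 1: F_1 = 10^(1.71/10) = 1.483, G_1 = 10^(16.1/10) = 40.74
  Stage 2: F_2 = 10^(7.78/10) = 5.998, G_2 = 10^(−6.31/10) = 0.2339
Friis cascade:
  F = 1.483 + (5.998 − 1)/40.74 = 1.605
NF = 10 log₁₀(1.605) = 2.06 dB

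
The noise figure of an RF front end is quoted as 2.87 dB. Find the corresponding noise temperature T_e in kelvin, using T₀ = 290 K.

F = 10^(2.87/10) = 1.93642
T_e = (F − 1)·T₀ = (1.93642 − 1) × 290 = 272 K

272 K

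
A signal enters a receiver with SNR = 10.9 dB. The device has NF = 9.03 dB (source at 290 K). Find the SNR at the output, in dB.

By definition F = SNR_in/SNR_out, so in dB: SNR_out = SNR_in − NF
SNR_out = 10.9 − 9.03 = 1.87 dB

1.87 dB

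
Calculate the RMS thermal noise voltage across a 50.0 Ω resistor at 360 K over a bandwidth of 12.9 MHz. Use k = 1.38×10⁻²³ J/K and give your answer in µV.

V_n = √(4kTRB)
4kTRB = 4 × 1.38×10⁻²³ × 360 × 5.00×10¹ × 1.29×10⁷ = 1.28×10⁻¹¹ V²
V_n = √(1.28×10⁻¹¹) = 3.58×10⁻⁶ V = 3.58 µV

3.58 µV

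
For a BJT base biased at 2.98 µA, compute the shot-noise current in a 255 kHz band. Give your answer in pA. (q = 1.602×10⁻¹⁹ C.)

493 pA

I_n = √(2qI·B)
2qI·B = 2 × 1.602×10⁻¹⁹ × 2.98×10⁻⁶ × 2.55×10⁵ = 2.43×10⁻¹⁹ A²
I_n = √(2.43×10⁻¹⁹) = 4.93×10⁻¹⁰ A = 493 pA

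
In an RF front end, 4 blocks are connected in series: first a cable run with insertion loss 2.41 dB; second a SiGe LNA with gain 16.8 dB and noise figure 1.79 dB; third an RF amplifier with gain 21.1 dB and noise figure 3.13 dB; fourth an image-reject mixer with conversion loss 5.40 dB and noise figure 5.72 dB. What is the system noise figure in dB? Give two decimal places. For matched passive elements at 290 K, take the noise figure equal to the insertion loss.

Convert to linear (a loss of L dB is a gain of −L dB): F_i = 10^(NF_i/10), G_i = 10^(G_i,dB/10)
  Stage 1: F_1 = 10^(2.41/10) = 1.742, G_1 = 10^(−2.41/10) = 0.5741
  Stage 2: F_2 = 10^(1.79/10) = 1.510, G_2 = 10^(16.8/10) = 47.86
  Stage 3: F_3 = 10^(3.13/10) = 2.056, G_3 = 10^(21.1/10) = 128.8
  Stage 4: F_4 = 10^(5.72/10) = 3.733, G_4 = 10^(−5.40/10) = 0.2884
Friis cascade:
  F = 1.742 + (1.510 − 1)/0.5741 + (2.056 − 1)/27.48 + (3.733 − 1)/3540 = 2.669
NF = 10 log₁₀(2.669) = 4.26 dB

4.26 dB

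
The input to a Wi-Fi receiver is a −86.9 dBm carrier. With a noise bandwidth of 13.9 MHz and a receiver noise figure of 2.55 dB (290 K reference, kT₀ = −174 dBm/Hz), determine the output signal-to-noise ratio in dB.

13.1 dB

Noise floor: N = −174 + 10 log₁₀(B) + NF
10 log₁₀(1.39×10⁷) = 71.43 dB
N = −174 + 71.43 + 2.55 = −100.02 dBm
SNR = P_sig − N = −86.9 − (−100.02) = 13.12 dB → 13.1 dB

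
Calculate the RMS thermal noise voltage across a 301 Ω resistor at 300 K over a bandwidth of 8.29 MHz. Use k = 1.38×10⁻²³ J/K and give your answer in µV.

V_n = √(4kTRB)
4kTRB = 4 × 1.38×10⁻²³ × 300 × 3.01×10² × 8.29×10⁶ = 4.13×10⁻¹¹ V²
V_n = √(4.13×10⁻¹¹) = 6.43×10⁻⁶ V = 6.43 µV

6.43 µV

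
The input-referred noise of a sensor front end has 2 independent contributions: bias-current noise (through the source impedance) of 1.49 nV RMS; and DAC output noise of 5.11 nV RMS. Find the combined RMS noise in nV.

5.32 nV

Uncorrelated sources add in power (mean-square): V_tot = √(ΣV_i²)
V_tot = √[(1.49×10⁻⁹)² + (5.11×10⁻⁹)²] = 5.32×10⁻⁹ V = 5.32 nV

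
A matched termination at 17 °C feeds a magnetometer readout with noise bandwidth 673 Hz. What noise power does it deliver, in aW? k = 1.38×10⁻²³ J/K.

2.69 aW

T = 17 °C + 273.15 = 290.15 K
P_n = kTB = 1.38×10⁻²³ × 290.15 × 6.73×10² = 2.69×10⁻¹⁸ W = 2.69 aW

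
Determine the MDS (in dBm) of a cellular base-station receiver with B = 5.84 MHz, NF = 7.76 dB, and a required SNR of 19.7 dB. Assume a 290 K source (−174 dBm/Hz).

Sensitivity = −174 + 10 log₁₀(B) + NF + SNR_min
= −174 + 67.66 + 7.76 + 19.7
= −78.88 dBm → −78.9 dBm

−78.9 dBm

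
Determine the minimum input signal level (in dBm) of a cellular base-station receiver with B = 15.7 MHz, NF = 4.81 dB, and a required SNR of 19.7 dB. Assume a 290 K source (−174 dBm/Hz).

Sensitivity = −174 + 10 log₁₀(B) + NF + SNR_min
= −174 + 71.96 + 4.81 + 19.7
= −77.53 dBm → −77.5 dBm

−77.5 dBm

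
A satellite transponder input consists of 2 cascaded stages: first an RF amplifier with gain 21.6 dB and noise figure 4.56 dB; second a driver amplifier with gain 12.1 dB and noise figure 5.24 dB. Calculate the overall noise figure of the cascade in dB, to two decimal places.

4.58 dB

Convert to linear (a loss of L dB is a gain of −L dB): F_i = 10^(NF_i/10), G_i = 10^(G_i,dB/10)
  Stage 1: F_1 = 10^(4.56/10) = 2.858, G_1 = 10^(21.6/10) = 144.5
  Stage 2: F_2 = 10^(5.24/10) = 3.342, G_2 = 10^(12.1/10) = 16.22
Friis cascade:
  F = 2.858 + (3.342 − 1)/144.5 = 2.874
NF = 10 log₁₀(2.874) = 4.58 dB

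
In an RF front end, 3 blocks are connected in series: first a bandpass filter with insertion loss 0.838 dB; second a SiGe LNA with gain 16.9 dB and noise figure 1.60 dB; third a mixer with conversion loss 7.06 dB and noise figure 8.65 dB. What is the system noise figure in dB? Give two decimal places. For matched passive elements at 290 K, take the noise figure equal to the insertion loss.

2.81 dB

Convert to linear (a loss of L dB is a gain of −L dB): F_i = 10^(NF_i/10), G_i = 10^(G_i,dB/10)
  Stage 1: F_1 = 10^(0.838/10) = 1.213, G_1 = 10^(−0.838/10) = 0.8245
  Stage 2: F_2 = 10^(1.60/10) = 1.445, G_2 = 10^(16.9/10) = 48.98
  Stage 3: F_3 = 10^(8.65/10) = 7.328, G_3 = 10^(−7.06/10) = 0.1968
Friis cascade:
  F = 1.213 + (1.445 − 1)/0.8245 + (7.328 − 1)/40.38 = 1.910
NF = 10 log₁₀(1.910) = 2.81 dB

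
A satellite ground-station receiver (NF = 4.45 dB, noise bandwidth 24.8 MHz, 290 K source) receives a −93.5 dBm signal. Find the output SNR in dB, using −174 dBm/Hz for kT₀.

Noise floor: N = −174 + 10 log₁₀(B) + NF
10 log₁₀(2.48×10⁷) = 73.94 dB
N = −174 + 73.94 + 4.45 = −95.61 dBm
SNR = P_sig − N = −93.5 − (−95.61) = 2.11 dB → 2.1 dB

2.1 dB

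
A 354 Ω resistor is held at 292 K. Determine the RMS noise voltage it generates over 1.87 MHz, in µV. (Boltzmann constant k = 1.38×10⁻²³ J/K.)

V_n = √(4kTRB)
4kTRB = 4 × 1.38×10⁻²³ × 292 × 3.54×10² × 1.87×10⁶ = 1.07×10⁻¹¹ V²
V_n = √(1.07×10⁻¹¹) = 3.27×10⁻⁶ V = 3.27 µV

3.27 µV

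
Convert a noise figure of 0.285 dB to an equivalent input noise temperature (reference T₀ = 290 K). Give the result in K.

F = 10^(0.285/10) = 1.06782
T_e = (F − 1)·T₀ = (1.06782 − 1) × 290 = 19.7 K

19.7 K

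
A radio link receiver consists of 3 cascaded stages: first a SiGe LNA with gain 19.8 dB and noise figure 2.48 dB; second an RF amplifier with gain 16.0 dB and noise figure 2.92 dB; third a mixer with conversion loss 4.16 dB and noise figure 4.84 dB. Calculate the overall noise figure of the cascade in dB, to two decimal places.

Convert to linear (a loss of L dB is a gain of −L dB): F_i = 10^(NF_i/10), G_i = 10^(G_i,dB/10)
  Stage 1: F_1 = 10^(2.48/10) = 1.770, G_1 = 10^(19.8/10) = 95.50
  Stage 2: F_2 = 10^(2.92/10) = 1.959, G_2 = 10^(16.0/10) = 39.81
  Stage 3: F_3 = 10^(4.84/10) = 3.048, G_3 = 10^(−4.16/10) = 0.3837
Friis cascade:
  F = 1.770 + (1.959 − 1)/95.50 + (3.048 − 1)/3802 = 1.781
NF = 10 log₁₀(1.781) = 2.51 dB

2.51 dB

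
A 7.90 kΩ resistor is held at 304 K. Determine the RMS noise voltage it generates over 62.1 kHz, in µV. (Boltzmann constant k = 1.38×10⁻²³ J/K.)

2.87 µV

V_n = √(4kTRB)
4kTRB = 4 × 1.38×10⁻²³ × 304 × 7.90×10³ × 6.21×10⁴ = 8.23×10⁻¹² V²
V_n = √(8.23×10⁻¹²) = 2.87×10⁻⁶ V = 2.87 µV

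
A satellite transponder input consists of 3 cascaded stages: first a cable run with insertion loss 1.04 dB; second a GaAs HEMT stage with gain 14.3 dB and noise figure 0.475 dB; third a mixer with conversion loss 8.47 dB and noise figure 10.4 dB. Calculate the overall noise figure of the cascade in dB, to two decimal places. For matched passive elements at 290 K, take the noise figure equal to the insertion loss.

Convert to linear (a loss of L dB is a gain of −L dB): F_i = 10^(NF_i/10), G_i = 10^(G_i,dB/10)
  Stage 1: F_1 = 10^(1.04/10) = 1.271, G_1 = 10^(−1.04/10) = 0.7870
  Stage 2: F_2 = 10^(0.475/10) = 1.116, G_2 = 10^(14.3/10) = 26.92
  Stage 3: F_3 = 10^(10.4/10) = 10.96, G_3 = 10^(−8.47/10) = 0.1422
Friis cascade:
  F = 1.271 + (1.116 − 1)/0.7870 + (10.96 − 1)/21.18 = 1.888
NF = 10 log₁₀(1.888) = 2.76 dB

2.76 dB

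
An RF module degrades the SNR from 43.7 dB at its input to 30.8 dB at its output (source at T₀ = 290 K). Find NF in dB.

NF (dB) = SNR_in(dB) − SNR_out(dB) when the source is at T₀
NF = 43.7 − 30.8 = 12.9 dB

12.9 dB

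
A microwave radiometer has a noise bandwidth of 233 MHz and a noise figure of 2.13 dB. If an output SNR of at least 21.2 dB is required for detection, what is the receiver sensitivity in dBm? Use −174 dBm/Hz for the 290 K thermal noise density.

−67.0 dBm

Sensitivity = −174 + 10 log₁₀(B) + NF + SNR_min
= −174 + 83.67 + 2.13 + 21.2
= −67.00 dBm → −67.0 dBm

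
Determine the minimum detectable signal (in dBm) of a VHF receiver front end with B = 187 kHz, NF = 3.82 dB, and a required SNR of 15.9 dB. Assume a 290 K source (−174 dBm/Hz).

Sensitivity = −174 + 10 log₁₀(B) + NF + SNR_min
= −174 + 52.72 + 3.82 + 15.9
= −101.56 dBm → −101.6 dBm

−101.6 dBm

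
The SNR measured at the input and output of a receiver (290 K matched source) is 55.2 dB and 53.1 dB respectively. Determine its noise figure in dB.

2.1 dB

NF (dB) = SNR_in(dB) − SNR_out(dB) when the source is at T₀
NF = 55.2 − 53.1 = 2.1 dB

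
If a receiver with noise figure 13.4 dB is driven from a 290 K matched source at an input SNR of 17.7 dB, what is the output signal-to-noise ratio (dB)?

By definition F = SNR_in/SNR_out, so in dB: SNR_out = SNR_in − NF
SNR_out = 17.7 − 13.4 = 4.3 dB

4.3 dB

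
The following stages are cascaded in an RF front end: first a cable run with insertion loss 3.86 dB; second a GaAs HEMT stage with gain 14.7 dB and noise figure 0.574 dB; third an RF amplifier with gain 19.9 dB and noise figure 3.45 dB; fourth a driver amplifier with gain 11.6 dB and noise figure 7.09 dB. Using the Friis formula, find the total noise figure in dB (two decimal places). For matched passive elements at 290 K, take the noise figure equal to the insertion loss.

Convert to linear (a loss of L dB is a gain of −L dB): F_i = 10^(NF_i/10), G_i = 10^(G_i,dB/10)
  Stage 1: F_1 = 10^(3.86/10) = 2.432, G_1 = 10^(−3.86/10) = 0.4111
  Stage 2: F_2 = 10^(0.574/10) = 1.141, G_2 = 10^(14.7/10) = 29.51
  Stage 3: F_3 = 10^(3.45/10) = 2.213, G_3 = 10^(19.9/10) = 97.72
  Stage 4: F_4 = 10^(7.09/10) = 5.117, G_4 = 10^(11.6/10) = 14.45
Friis cascade:
  F = 2.432 + (1.141 − 1)/0.4111 + (2.213 − 1)/12.13 + (5.117 − 1)/1186 = 2.879
NF = 10 log₁₀(2.879) = 4.59 dB

4.59 dB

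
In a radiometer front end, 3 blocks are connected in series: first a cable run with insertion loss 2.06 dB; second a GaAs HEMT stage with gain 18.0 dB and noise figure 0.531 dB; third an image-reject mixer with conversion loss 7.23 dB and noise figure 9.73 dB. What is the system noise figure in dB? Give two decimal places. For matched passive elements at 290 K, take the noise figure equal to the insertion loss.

Convert to linear (a loss of L dB is a gain of −L dB): F_i = 10^(NF_i/10), G_i = 10^(G_i,dB/10)
  Stage 1: F_1 = 10^(2.06/10) = 1.607, G_1 = 10^(−2.06/10) = 0.6223
  Stage 2: F_2 = 10^(0.531/10) = 1.130, G_2 = 10^(18.0/10) = 63.10
  Stage 3: F_3 = 10^(9.73/10) = 9.397, G_3 = 10^(−7.23/10) = 0.1892
Friis cascade:
  F = 1.607 + (1.130 − 1)/0.6223 + (9.397 − 1)/39.26 = 2.030
NF = 10 log₁₀(2.030) = 3.07 dB

3.07 dB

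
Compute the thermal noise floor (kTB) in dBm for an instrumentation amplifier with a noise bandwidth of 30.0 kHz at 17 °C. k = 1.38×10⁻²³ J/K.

−129.2 dBm

T = 17 °C + 273.15 = 290.15 K
P_n = kTB = 1.38×10⁻²³ × 290.15 × 3.00×10⁴ = 1.20×10⁻¹⁶ W
In dBm: 10 log₁₀(1.20×10⁻¹⁶ / 10⁻³) = −129.2 dBm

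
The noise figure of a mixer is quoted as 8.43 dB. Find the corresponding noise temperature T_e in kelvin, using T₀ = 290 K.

F = 10^(8.43/10) = 6.96627
T_e = (F − 1)·T₀ = (6.96627 − 1) × 290 = 1730 K

1730 K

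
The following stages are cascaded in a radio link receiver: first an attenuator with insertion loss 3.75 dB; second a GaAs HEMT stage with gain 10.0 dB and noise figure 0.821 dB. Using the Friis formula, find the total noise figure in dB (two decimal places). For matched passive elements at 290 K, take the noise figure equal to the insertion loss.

Convert to linear (a loss of L dB is a gain of −L dB): F_i = 10^(NF_i/10), G_i = 10^(G_i,dB/10)
  Stage 1: F_1 = 10^(3.75/10) = 2.371, G_1 = 10^(−3.75/10) = 0.4217
  Stage 2: F_2 = 10^(0.821/10) = 1.208, G_2 = 10^(10.0/10) = 10.00
Friis cascade:
  F = 2.371 + (1.208 − 1)/0.4217 = 2.865
NF = 10 log₁₀(2.865) = 4.57 dB

4.57 dB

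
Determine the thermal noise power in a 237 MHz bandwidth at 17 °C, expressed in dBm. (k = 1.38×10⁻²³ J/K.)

−90.2 dBm

T = 17 °C + 273.15 = 290.15 K
P_n = kTB = 1.38×10⁻²³ × 290.15 × 2.37×10⁸ = 9.49×10⁻¹³ W
In dBm: 10 log₁₀(9.49×10⁻¹³ / 10⁻³) = −90.2 dBm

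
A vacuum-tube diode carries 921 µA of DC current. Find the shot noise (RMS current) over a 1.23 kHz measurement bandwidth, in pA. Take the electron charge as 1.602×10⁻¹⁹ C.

602 pA

I_n = √(2qI·B)
2qI·B = 2 × 1.602×10⁻¹⁹ × 9.21×10⁻⁴ × 1.23×10³ = 3.63×10⁻¹⁹ A²
I_n = √(3.63×10⁻¹⁹) = 6.02×10⁻¹⁰ A = 602 pA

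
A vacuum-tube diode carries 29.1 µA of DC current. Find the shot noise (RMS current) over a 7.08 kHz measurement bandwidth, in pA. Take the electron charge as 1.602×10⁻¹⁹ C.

257 pA

I_n = √(2qI·B)
2qI·B = 2 × 1.602×10⁻¹⁹ × 2.91×10⁻⁵ × 7.08×10³ = 6.60×10⁻²⁰ A²
I_n = √(6.60×10⁻²⁰) = 2.57×10⁻¹⁰ A = 257 pA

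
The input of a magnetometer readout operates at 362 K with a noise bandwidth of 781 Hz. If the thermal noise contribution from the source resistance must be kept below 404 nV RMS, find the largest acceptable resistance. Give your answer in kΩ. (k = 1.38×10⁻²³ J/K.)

Johnson–Nyquist: V_n = √(4kTRB) ⇒ R = V_n² / (4kTB)
4kTB = 4 × 1.38×10⁻²³ × 362 × 7.81×10² = 1.56×10⁻¹⁷
R = (4.04×10⁻⁷)² / 1.56×10⁻¹⁷ = 1.05×10⁴ Ω = 10.5 kΩ

10.5 kΩ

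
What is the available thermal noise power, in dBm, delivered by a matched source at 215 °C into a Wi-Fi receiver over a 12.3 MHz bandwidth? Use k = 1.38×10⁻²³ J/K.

T = 215 °C + 273.15 = 488.15 K
P_n = kTB = 1.38×10⁻²³ × 488.15 × 1.23×10⁷ = 8.29×10⁻¹⁴ W
In dBm: 10 log₁₀(8.29×10⁻¹⁴ / 10⁻³) = −100.8 dBm

−100.8 dBm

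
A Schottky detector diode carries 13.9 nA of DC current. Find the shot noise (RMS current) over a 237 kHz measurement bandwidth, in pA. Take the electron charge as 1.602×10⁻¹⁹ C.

32.5 pA

I_n = √(2qI·B)
2qI·B = 2 × 1.602×10⁻¹⁹ × 1.39×10⁻⁸ × 2.37×10⁵ = 1.06×10⁻²¹ A²
I_n = √(1.06×10⁻²¹) = 3.25×10⁻¹¹ A = 32.5 pA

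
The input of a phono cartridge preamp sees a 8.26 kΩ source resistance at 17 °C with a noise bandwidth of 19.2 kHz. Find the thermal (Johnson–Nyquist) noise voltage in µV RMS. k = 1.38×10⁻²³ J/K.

1.59 µV

T = 17 °C + 273.15 = 290.15 K
V_n = √(4kTRB)
4kTRB = 4 × 1.38×10⁻²³ × 290.15 × 8.26×10³ × 1.92×10⁴ = 2.54×10⁻¹² V²
V_n = √(2.54×10⁻¹²) = 1.59×10⁻⁶ V = 1.59 µV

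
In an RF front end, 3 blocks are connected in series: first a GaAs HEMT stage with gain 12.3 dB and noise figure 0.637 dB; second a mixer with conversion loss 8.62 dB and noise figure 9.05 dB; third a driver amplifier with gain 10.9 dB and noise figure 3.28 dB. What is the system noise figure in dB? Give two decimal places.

Convert to linear (a loss of L dB is a gain of −L dB): F_i = 10^(NF_i/10), G_i = 10^(G_i,dB/10)
  Stage 1: F_1 = 10^(0.637/10) = 1.158, G_1 = 10^(12.3/10) = 16.98
  Stage 2: F_2 = 10^(9.05/10) = 8.035, G_2 = 10^(−8.62/10) = 0.1374
  Stage 3: F_3 = 10^(3.28/10) = 2.128, G_3 = 10^(10.9/10) = 12.30
Friis cascade:
  F = 1.158 + (8.035 − 1)/16.98 + (2.128 − 1)/2.333 = 2.056
NF = 10 log₁₀(2.056) = 3.13 dB

3.13 dB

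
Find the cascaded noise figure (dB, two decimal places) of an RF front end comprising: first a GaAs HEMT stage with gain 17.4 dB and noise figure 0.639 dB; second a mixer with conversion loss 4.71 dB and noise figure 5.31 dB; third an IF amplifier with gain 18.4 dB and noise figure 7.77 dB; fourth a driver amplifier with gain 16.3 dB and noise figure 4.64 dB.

Convert to linear (a loss of L dB is a gain of −L dB): F_i = 10^(NF_i/10), G_i = 10^(G_i,dB/10)
  Stage 1: F_1 = 10^(0.639/10) = 1.159, G_1 = 10^(17.4/10) = 54.95
  Stage 2: F_2 = 10^(5.31/10) = 3.396, G_2 = 10^(−4.71/10) = 0.3381
  Stage 3: F_3 = 10^(7.77/10) = 5.984, G_3 = 10^(18.4/10) = 69.18
  Stage 4: F_4 = 10^(4.64/10) = 2.911, G_4 = 10^(16.3/10) = 42.66
Friis cascade:
  F = 1.159 + (3.396 − 1)/54.95 + (5.984 − 1)/18.58 + (2.911 − 1)/1285 = 1.472
NF = 10 log₁₀(1.472) = 1.68 dB

1.68 dB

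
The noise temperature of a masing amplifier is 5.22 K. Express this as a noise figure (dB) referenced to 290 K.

0.077 dB

F = 1 + T_e/T₀ = 1 + 5.22/290 = 1.018
NF = 10 log₁₀(1.018) = 0.077 dB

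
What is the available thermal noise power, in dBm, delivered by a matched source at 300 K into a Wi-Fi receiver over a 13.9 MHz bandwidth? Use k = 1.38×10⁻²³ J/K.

−102.4 dBm

P_n = kTB = 1.38×10⁻²³ × 300 × 1.39×10⁷ = 5.75×10⁻¹⁴ W
In dBm: 10 log₁₀(5.75×10⁻¹⁴ / 10⁻³) = −102.4 dBm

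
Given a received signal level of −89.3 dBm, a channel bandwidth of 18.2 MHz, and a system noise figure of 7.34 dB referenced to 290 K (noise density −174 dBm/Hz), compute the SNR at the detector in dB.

Noise floor: N = −174 + 10 log₁₀(B) + NF
10 log₁₀(1.82×10⁷) = 72.6 dB
N = −174 + 72.6 + 7.34 = −94.06 dBm
SNR = P_sig − N = −89.3 − (−94.06) = 4.76 dB → 4.8 dB

4.8 dB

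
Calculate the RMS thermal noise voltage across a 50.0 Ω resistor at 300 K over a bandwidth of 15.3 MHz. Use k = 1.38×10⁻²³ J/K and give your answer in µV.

V_n = √(4kTRB)
4kTRB = 4 × 1.38×10⁻²³ × 300 × 5.00×10¹ × 1.53×10⁷ = 1.27×10⁻¹¹ V²
V_n = √(1.27×10⁻¹¹) = 3.56×10⁻⁶ V = 3.56 µV

3.56 µV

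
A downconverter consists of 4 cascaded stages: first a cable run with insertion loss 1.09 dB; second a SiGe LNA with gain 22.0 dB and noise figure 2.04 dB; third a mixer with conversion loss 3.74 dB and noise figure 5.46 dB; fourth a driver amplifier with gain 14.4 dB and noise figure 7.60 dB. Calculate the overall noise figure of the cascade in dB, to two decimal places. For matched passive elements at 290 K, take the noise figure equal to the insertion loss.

Convert to linear (a loss of L dB is a gain of −L dB): F_i = 10^(NF_i/10), G_i = 10^(G_i,dB/10)
  Stage 1: F_1 = 10^(1.09/10) = 1.285, G_1 = 10^(−1.09/10) = 0.7780
  Stage 2: F_2 = 10^(2.04/10) = 1.600, G_2 = 10^(22.0/10) = 158.5
  Stage 3: F_3 = 10^(5.46/10) = 3.516, G_3 = 10^(−3.74/10) = 0.4227
  Stage 4: F_4 = 10^(7.60/10) = 5.754, G_4 = 10^(14.4/10) = 27.54
Friis cascade:
  F = 1.285 + (1.600 − 1)/0.7780 + (3.516 − 1)/123.3 + (5.754 − 1)/52.12 = 2.168
NF = 10 log₁₀(2.168) = 3.36 dB

3.36 dB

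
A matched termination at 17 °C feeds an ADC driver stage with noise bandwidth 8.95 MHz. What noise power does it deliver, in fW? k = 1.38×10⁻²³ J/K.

T = 17 °C + 273.15 = 290.15 K
P_n = kTB = 1.38×10⁻²³ × 290.15 × 8.95×10⁶ = 3.58×10⁻¹⁴ W = 35.8 fW

35.8 fW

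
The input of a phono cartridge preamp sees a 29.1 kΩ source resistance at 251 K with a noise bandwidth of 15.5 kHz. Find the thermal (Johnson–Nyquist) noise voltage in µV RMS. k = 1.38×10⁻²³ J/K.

2.50 µV

V_n = √(4kTRB)
4kTRB = 4 × 1.38×10⁻²³ × 251 × 2.91×10⁴ × 1.55×10⁴ = 6.25×10⁻¹² V²
V_n = √(6.25×10⁻¹²) = 2.50×10⁻⁶ V = 2.50 µV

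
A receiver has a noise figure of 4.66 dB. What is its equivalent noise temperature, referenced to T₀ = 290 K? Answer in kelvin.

F = 10^(4.66/10) = 2.92415
T_e = (F − 1)·T₀ = (2.92415 − 1) × 290 = 558 K

558 K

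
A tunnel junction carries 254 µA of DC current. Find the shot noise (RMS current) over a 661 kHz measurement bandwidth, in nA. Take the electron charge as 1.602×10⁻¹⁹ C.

7.33 nA

I_n = √(2qI·B)
2qI·B = 2 × 1.602×10⁻¹⁹ × 2.54×10⁻⁴ × 6.61×10⁵ = 5.38×10⁻¹⁷ A²
I_n = √(5.38×10⁻¹⁷) = 7.33×10⁻⁹ A = 7.33 nA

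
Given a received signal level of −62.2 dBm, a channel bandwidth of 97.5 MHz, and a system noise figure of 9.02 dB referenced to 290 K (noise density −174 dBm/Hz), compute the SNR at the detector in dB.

22.9 dB

Noise floor: N = −174 + 10 log₁₀(B) + NF
10 log₁₀(9.75×10⁷) = 79.89 dB
N = −174 + 79.89 + 9.02 = −85.09 dBm
SNR = P_sig − N = −62.2 − (−85.09) = 22.89 dB → 22.9 dB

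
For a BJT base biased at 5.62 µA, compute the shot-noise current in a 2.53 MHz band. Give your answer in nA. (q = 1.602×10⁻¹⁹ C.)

I_n = √(2qI·B)
2qI·B = 2 × 1.602×10⁻¹⁹ × 5.62×10⁻⁶ × 2.53×10⁶ = 4.56×10⁻¹⁸ A²
I_n = √(4.56×10⁻¹⁸) = 2.13×10⁻⁹ A = 2.13 nA

2.13 nA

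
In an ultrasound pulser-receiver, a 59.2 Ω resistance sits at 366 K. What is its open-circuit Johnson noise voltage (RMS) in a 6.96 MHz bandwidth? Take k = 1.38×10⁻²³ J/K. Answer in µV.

2.89 µV

V_n = √(4kTRB)
4kTRB = 4 × 1.38×10⁻²³ × 366 × 5.92×10¹ × 6.96×10⁶ = 8.32×10⁻¹² V²
V_n = √(8.32×10⁻¹²) = 2.89×10⁻⁶ V = 2.89 µV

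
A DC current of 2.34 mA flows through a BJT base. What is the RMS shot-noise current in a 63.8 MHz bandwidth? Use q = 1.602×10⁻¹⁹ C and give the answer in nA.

I_n = √(2qI·B)
2qI·B = 2 × 1.602×10⁻¹⁹ × 2.34×10⁻³ × 6.38×10⁷ = 4.78×10⁻¹⁴ A²
I_n = √(4.78×10⁻¹⁴) = 2.19×10⁻⁷ A = 219 nA

219 nA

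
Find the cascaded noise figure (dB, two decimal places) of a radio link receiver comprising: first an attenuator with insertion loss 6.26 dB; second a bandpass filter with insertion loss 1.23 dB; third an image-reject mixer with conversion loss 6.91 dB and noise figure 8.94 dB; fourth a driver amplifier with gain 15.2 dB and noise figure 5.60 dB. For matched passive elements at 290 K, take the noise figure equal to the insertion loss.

Convert to linear (a loss of L dB is a gain of −L dB): F_i = 10^(NF_i/10), G_i = 10^(G_i,dB/10)
  Stage 1: F_1 = 10^(6.26/10) = 4.227, G_1 = 10^(−6.26/10) = 0.2366
  Stage 2: F_2 = 10^(1.23/10) = 1.327, G_2 = 10^(−1.23/10) = 0.7534
  Stage 3: F_3 = 10^(8.94/10) = 7.834, G_3 = 10^(−6.91/10) = 0.2037
  Stage 4: F_4 = 10^(5.60/10) = 3.631, G_4 = 10^(15.2/10) = 33.11
Friis cascade:
  F = 4.227 + (1.327 − 1)/0.2366 + (7.834 − 1)/0.1782 + (3.631 − 1)/0.03631 = 116.4
NF = 10 log₁₀(116.4) = 20.66 dB

20.66 dB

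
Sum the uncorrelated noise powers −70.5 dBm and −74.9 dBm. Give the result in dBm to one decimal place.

−69.2 dBm

Convert to linear, add, convert back:
P₁ = 8.91×10⁻¹¹ W, P₂ = 3.24×10⁻¹¹ W
P_tot = 1.21×10⁻¹⁰ W → 10 log₁₀(P_tot / 10⁻³) = −69.2 dBm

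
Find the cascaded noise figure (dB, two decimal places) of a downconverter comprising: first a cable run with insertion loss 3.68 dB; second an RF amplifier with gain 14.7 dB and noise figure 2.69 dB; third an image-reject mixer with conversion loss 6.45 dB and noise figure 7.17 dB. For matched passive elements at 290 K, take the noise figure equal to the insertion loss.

Convert to linear (a loss of L dB is a gain of −L dB): F_i = 10^(NF_i/10), G_i = 10^(G_i,dB/10)
  Stage 1: F_1 = 10^(3.68/10) = 2.333, G_1 = 10^(−3.68/10) = 0.4285
  Stage 2: F_2 = 10^(2.69/10) = 1.858, G_2 = 10^(14.7/10) = 29.51
  Stage 3: F_3 = 10^(7.17/10) = 5.212, G_3 = 10^(−6.45/10) = 0.2265
Friis cascade:
  F = 2.333 + (1.858 − 1)/0.4285 + (5.212 − 1)/12.65 = 4.668
NF = 10 log₁₀(4.668) = 6.69 dB

6.69 dB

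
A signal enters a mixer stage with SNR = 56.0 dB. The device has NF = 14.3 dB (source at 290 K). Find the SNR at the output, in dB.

41.7 dB

By definition F = SNR_in/SNR_out, so in dB: SNR_out = SNR_in − NF
SNR_out = 56.0 − 14.3 = 41.7 dB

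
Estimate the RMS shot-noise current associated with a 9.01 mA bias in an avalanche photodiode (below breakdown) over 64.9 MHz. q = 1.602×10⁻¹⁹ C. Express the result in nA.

I_n = √(2qI·B)
2qI·B = 2 × 1.602×10⁻¹⁹ × 9.01×10⁻³ × 6.49×10⁷ = 1.87×10⁻¹³ A²
I_n = √(1.87×10⁻¹³) = 4.33×10⁻⁷ A = 433 nA

433 nA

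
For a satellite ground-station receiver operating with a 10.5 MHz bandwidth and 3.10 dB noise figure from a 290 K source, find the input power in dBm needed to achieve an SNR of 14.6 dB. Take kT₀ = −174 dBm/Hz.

−86.1 dBm

Sensitivity = −174 + 10 log₁₀(B) + NF + SNR_min
= −174 + 70.21 + 3.10 + 14.6
= −86.09 dBm → −86.1 dBm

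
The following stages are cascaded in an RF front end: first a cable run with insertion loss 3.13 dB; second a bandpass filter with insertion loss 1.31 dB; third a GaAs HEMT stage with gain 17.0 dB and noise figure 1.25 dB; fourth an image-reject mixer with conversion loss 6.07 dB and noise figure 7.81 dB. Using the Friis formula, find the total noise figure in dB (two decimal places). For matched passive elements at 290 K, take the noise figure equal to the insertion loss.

Convert to linear (a loss of L dB is a gain of −L dB): F_i = 10^(NF_i/10), G_i = 10^(G_i,dB/10)
  Stage 1: F_1 = 10^(3.13/10) = 2.056, G_1 = 10^(−3.13/10) = 0.4864
  Stage 2: F_2 = 10^(1.31/10) = 1.352, G_2 = 10^(−1.31/10) = 0.7396
  Stage 3: F_3 = 10^(1.25/10) = 1.334, G_3 = 10^(17.0/10) = 50.12
  Stage 4: F_4 = 10^(7.81/10) = 6.039, G_4 = 10^(−6.07/10) = 0.2472
Friis cascade:
  F = 2.056 + (1.352 − 1)/0.4864 + (1.334 − 1)/0.3597 + (6.039 − 1)/18.03 = 3.986
NF = 10 log₁₀(3.986) = 6.01 dB

6.01 dB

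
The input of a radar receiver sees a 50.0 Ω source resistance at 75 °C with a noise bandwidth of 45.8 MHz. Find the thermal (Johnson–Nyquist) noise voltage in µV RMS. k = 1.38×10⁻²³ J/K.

T = 75 °C + 273.15 = 348.15 K
V_n = √(4kTRB)
4kTRB = 4 × 1.38×10⁻²³ × 348.15 × 5.00×10¹ × 4.58×10⁷ = 4.40×10⁻¹¹ V²
V_n = √(4.40×10⁻¹¹) = 6.63×10⁻⁶ V = 6.63 µV

6.63 µV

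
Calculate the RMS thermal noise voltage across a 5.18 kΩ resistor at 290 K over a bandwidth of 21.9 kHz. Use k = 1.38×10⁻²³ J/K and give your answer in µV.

1.35 µV

V_n = √(4kTRB)
4kTRB = 4 × 1.38×10⁻²³ × 290 × 5.18×10³ × 2.19×10⁴ = 1.82×10⁻¹² V²
V_n = √(1.82×10⁻¹²) = 1.35×10⁻⁶ V = 1.35 µV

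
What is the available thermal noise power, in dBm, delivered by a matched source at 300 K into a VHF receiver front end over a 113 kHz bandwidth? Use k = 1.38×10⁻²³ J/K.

P_n = kTB = 1.38×10⁻²³ × 300 × 1.13×10⁵ = 4.68×10⁻¹⁶ W
In dBm: 10 log₁₀(4.68×10⁻¹⁶ / 10⁻³) = −123.3 dBm

−123.3 dBm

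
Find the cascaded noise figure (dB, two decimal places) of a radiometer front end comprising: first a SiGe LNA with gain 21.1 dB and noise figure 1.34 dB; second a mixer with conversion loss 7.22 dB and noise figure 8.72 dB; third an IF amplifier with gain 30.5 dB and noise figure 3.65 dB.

1.66 dB

Convert to linear (a loss of L dB is a gain of −L dB): F_i = 10^(NF_i/10), G_i = 10^(G_i,dB/10)
  Stage 1: F_1 = 10^(1.34/10) = 1.361, G_1 = 10^(21.1/10) = 128.8
  Stage 2: F_2 = 10^(8.72/10) = 7.447, G_2 = 10^(−7.22/10) = 0.1897
  Stage 3: F_3 = 10^(3.65/10) = 2.317, G_3 = 10^(30.5/10) = 1122
Friis cascade:
  F = 1.361 + (7.447 − 1)/128.8 + (2.317 − 1)/24.43 = 1.465
NF = 10 log₁₀(1.465) = 1.66 dB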